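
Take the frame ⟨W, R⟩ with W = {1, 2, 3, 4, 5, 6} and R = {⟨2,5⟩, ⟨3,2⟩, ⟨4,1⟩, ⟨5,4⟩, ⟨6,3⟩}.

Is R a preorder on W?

No

Reflexive: no — 1 is not related to itself.
Transitive: no — 2 R 5 and 5 R 4, but not 2 R 4.
So R is not a preorder.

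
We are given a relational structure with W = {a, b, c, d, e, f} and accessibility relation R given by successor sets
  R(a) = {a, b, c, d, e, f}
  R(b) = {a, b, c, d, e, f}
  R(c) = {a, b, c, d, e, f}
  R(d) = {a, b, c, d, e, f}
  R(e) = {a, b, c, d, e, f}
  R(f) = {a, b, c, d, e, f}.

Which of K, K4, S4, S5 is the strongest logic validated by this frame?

S5

Transitive (axiom 4): yes — every two-step R-path is closed by a direct edge.
Reflexive (axiom T): yes — every world is R-related to itself.
Euclidean (axiom 5): yes — any two successors of a common world are R-related.
So F validates K, K4, S4, S5. The strongest is S5.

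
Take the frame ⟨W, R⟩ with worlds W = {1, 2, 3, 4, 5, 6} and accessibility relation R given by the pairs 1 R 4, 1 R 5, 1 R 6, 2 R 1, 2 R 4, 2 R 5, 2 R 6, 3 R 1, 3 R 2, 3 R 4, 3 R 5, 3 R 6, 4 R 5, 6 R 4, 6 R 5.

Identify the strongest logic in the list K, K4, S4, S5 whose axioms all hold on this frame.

K4

Transitive (axiom 4): yes — every two-step R-path is closed by a direct edge.
Reflexive (axiom T): no — 1 is not related to itself.
Euclidean (axiom 5): no — 1 R 4 and 1 R 6, but not 4 R 6.
So F validates K, K4; S4 would additionally require R to be reflexive. The strongest is K4.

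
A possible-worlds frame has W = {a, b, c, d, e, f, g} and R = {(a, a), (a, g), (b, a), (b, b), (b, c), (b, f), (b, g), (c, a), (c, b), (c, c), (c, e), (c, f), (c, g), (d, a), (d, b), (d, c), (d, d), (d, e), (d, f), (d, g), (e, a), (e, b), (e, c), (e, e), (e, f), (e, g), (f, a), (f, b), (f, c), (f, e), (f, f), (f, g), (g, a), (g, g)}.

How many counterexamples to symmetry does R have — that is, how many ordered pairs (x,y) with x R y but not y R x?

Enumerating: (b,a), (b,g), (c,a), (c,g), (d,a), (d,b), (d,c), (d,e), (d,f), (d,g), (e,a), (e,b), (e,g), (f,a), (f,g).

15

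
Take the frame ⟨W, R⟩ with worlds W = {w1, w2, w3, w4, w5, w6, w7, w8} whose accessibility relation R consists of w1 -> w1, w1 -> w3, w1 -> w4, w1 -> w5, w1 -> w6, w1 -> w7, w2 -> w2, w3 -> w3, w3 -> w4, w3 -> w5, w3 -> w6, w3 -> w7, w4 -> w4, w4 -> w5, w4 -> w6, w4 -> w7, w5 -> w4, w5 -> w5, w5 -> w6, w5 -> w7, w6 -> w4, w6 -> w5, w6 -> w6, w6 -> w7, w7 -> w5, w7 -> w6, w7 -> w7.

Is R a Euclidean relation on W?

Euclidean: no — w1 R w4 and w1 R w3, but not w4 R w3.

No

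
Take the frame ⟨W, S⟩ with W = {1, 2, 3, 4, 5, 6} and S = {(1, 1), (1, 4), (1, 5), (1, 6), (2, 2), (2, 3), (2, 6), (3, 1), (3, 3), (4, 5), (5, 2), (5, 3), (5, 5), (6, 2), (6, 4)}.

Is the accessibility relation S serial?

Yes

Serial: yes — every world has a successor (e.g. 1 S 1).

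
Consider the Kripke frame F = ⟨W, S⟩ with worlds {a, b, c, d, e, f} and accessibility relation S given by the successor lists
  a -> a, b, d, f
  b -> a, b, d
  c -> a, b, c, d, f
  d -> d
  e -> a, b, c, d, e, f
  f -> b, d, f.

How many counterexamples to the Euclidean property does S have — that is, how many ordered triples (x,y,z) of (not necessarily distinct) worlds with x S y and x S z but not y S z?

33

Enumerating: (a,b,f), (a,d,a), (a,d,b), (a,d,f), (a,f,a), (b,d,a), (b,d,b), (c,a,c), (c,b,c), (c,b,f), (c,d,a), (c,d,b), … and 21 more.
Total: 33.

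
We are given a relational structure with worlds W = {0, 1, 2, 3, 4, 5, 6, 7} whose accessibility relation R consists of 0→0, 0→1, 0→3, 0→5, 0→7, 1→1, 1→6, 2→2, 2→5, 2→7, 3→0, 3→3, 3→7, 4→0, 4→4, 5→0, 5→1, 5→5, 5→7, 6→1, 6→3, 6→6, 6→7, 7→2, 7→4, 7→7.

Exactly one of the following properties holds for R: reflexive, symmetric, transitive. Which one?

reflexive

Reflexive: yes — every world is R-related to itself.
Symmetric: no — 0 R 1 but not 1 R 0.
Transitive: no — 0 R 1 and 1 R 6, but not 0 R 6.
Only reflexive holds.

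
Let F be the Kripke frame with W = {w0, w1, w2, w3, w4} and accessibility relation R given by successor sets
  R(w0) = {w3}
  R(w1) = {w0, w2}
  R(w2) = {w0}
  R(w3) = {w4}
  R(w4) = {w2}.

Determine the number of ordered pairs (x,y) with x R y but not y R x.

Enumerating: (w0,w3), (w1,w0), (w1,w2), (w2,w0), (w3,w4), (w4,w2).

6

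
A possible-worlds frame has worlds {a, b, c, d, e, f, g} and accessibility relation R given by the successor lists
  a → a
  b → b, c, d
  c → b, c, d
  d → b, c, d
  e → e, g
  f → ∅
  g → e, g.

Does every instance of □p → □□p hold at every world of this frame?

By correspondence theory, 4 is valid on a frame iff R is transitive.
Transitive: yes — every two-step R-path is closed by a direct edge.

Yes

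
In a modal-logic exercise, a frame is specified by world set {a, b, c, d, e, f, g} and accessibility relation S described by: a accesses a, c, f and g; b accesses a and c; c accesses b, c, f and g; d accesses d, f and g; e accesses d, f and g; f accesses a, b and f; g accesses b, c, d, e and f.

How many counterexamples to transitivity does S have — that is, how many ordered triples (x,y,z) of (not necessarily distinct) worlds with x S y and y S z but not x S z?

Enumerating: (a,c,b), (a,f,b), (a,g,b), (a,g,d), (a,g,e), (b,a,f), (b,a,g), (b,c,b), (b,c,f), (b,c,g), (c,b,a), (c,f,a), … and 20 more.
Total: 32.

32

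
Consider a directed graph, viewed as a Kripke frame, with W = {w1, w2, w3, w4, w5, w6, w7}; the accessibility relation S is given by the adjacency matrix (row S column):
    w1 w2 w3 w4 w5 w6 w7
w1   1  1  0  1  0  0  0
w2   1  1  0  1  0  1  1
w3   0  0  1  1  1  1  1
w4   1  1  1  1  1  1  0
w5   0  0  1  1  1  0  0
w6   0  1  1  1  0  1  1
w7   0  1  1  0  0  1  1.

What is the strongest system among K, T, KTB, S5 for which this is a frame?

Reflexive (axiom T): yes — every world is S-related to itself.
Symmetric (axiom B): yes — every pair in S has its reverse in S.
Euclidean (axiom 5): no — w2 S w1 and w2 S w6, but not w1 S w6.
So F validates K, T, KTB; S5 would additionally require S to be Euclidean. The strongest is KTB.

KTB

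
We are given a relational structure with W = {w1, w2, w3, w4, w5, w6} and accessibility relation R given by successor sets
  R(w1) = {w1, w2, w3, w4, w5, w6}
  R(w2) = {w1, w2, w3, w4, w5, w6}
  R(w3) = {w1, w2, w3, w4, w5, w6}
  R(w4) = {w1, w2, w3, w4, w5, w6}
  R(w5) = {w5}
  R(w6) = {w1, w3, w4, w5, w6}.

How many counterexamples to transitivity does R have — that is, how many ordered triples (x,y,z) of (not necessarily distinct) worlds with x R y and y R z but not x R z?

3

Enumerating: (w6,w1,w2), (w6,w3,w2), (w6,w4,w2).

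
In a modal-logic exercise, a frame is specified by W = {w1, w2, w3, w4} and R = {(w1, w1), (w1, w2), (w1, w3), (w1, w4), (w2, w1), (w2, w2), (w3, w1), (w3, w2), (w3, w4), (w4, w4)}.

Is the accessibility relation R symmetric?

No

Symmetric: no — w1 R w4 but not w4 R w1.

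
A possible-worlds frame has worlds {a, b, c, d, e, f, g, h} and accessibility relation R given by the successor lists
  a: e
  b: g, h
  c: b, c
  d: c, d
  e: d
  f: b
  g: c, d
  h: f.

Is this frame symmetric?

No

Symmetric: no — a R e but not e R a.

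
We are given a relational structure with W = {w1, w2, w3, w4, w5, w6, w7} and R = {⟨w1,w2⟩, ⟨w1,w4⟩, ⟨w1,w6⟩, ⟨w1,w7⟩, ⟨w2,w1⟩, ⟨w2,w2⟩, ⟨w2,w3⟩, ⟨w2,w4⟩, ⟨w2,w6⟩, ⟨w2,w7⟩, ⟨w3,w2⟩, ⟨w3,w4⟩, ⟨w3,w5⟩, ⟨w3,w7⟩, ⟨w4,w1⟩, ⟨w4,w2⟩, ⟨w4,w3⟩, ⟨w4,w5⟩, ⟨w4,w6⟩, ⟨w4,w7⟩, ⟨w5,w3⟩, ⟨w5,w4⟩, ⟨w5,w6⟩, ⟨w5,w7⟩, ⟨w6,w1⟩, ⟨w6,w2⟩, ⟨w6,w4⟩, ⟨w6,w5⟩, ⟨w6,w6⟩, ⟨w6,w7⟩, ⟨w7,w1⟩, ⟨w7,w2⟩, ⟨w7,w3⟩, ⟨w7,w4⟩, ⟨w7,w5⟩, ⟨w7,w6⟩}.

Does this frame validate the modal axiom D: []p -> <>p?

Yes

Axiom D corresponds to the accessibility relation being serial.
Serial: yes — every world has a successor (e.g. w1 R w2).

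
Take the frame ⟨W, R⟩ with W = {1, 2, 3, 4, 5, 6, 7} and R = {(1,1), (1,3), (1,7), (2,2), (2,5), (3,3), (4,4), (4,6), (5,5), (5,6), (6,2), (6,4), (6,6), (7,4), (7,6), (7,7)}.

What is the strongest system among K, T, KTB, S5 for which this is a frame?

Reflexive (axiom T): yes — every world is R-related to itself.
Symmetric (axiom B): no — 1 R 3 but not 3 R 1.
Euclidean (axiom 5): no — 1 R 3 and 1 R 7, but not 3 R 7.
So F validates K, T; KTB would additionally require R to be symmetric. The strongest is T.

T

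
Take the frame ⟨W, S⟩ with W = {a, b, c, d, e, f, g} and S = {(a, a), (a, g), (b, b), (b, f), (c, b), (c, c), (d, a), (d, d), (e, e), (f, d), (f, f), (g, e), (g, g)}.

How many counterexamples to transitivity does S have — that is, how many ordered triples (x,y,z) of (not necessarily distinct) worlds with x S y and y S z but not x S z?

Enumerating: (a,g,e), (b,f,d), (c,b,f), (d,a,g), (f,d,a).

5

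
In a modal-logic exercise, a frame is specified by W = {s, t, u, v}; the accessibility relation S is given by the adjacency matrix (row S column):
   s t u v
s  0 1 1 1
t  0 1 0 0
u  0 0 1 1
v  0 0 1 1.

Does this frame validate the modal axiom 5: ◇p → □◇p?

No

The schema 5 characterises exactly the Euclidean frames.
Euclidean: no — s S t and s S u, but not t S u.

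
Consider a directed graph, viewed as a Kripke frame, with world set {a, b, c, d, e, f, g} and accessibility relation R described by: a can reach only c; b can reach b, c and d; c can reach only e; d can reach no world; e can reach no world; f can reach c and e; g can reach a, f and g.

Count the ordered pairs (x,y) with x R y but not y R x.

8

Enumerating: (a,c), (b,c), (b,d), (c,e), (f,c), (f,e), (g,a), (g,f).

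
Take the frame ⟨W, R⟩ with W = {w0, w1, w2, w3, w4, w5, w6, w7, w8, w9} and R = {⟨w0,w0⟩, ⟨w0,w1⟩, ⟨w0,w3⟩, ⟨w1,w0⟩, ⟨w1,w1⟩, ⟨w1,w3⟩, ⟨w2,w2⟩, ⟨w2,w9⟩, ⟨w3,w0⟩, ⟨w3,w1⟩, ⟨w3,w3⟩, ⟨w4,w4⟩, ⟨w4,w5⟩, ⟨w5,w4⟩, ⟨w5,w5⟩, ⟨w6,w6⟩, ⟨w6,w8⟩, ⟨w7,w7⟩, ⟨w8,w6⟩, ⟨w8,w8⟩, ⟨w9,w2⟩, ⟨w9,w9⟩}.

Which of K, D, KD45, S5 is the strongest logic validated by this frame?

Serial (axiom D): yes — every world has a successor (e.g. w0 R w0).
Euclidean (axiom 5): yes — any two successors of a common world are R-related.
Transitive (axiom 4): yes — every two-step R-path is closed by a direct edge.
Reflexive (axiom T): yes — every world is R-related to itself.
So F validates K, D, KD45, S5. The strongest is S5.

S5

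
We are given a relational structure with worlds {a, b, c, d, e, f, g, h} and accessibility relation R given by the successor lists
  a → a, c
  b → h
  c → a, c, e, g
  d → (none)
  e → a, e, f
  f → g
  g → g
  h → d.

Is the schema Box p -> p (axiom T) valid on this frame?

Axiom T corresponds to the accessibility relation being reflexive.
Reflexive: no — b is not related to itself.

No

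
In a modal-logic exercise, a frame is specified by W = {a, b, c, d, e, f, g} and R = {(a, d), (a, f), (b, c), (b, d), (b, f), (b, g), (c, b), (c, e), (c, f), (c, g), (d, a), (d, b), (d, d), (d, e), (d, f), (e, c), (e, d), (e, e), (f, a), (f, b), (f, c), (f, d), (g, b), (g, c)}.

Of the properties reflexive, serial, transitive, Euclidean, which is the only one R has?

serial

Reflexive: no — a is not related to itself.
Serial: yes — every world has a successor (e.g. a R d).
Transitive: no — a R d and d R b, but not a R b.
Euclidean: no — b R c and b R d, but not c R d.
Only serial holds.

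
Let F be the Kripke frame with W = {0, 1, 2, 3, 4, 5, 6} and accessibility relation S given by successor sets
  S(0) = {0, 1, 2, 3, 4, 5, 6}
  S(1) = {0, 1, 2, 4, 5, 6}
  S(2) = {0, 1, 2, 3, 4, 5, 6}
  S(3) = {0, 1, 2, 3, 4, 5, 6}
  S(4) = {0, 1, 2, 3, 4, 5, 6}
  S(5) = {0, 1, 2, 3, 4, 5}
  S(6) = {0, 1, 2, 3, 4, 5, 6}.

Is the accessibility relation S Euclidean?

Euclidean: no — 0 S 1 and 0 S 3, but not 1 S 3.

No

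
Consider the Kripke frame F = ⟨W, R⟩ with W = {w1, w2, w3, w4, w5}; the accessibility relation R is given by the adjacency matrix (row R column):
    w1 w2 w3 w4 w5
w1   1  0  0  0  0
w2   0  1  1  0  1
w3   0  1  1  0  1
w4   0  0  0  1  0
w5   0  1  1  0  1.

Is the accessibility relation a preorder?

Yes

Reflexive: yes — every world is R-related to itself.
Transitive: yes — every two-step R-path is closed by a direct edge.
So R is a preorder.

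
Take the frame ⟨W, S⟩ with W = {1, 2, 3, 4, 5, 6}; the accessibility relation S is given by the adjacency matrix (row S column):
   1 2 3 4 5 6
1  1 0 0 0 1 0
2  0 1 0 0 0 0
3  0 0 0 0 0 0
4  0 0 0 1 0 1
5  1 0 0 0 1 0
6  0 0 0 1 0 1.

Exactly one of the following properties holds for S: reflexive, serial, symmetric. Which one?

symmetric

Reflexive: no — 3 is not related to itself.
Serial: no — 3 has no S-successor.
Symmetric: yes — every pair in S has its reverse in S.
Only symmetric holds.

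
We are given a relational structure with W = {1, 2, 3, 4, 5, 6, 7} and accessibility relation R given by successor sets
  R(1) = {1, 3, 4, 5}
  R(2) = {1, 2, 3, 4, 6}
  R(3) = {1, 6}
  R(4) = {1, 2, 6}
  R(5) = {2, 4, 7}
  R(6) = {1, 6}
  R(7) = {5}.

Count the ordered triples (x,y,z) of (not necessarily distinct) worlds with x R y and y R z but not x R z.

26

Enumerating: (1,3,6), (1,4,2), (1,4,6), (1,5,2), (1,5,7), (2,1,5), (3,1,3), (3,1,4), (3,1,5), (4,1,3), (4,1,4), (4,1,5), … and 14 more.
Total: 26.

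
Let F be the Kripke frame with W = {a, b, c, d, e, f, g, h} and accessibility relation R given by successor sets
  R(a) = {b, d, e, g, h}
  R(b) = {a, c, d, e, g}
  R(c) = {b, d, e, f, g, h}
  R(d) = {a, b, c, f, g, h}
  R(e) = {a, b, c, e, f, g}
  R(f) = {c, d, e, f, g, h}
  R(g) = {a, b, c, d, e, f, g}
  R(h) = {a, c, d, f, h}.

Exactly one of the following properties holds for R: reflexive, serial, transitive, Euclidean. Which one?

serial

Reflexive: no — a is not related to itself.
Serial: yes — every world has a successor (e.g. a R b).
Transitive: no — a R b and b R c, but not a R c.
Euclidean: no — a R b and a R h, but not b R h.
Only serial holds.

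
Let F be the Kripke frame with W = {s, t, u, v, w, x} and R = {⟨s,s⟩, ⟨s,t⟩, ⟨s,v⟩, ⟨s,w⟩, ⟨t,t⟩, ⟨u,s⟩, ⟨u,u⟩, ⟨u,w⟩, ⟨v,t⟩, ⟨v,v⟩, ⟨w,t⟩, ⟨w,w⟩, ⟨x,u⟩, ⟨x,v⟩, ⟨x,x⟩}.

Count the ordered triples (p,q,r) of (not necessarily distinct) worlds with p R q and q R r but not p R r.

6

Enumerating: (u,s,t), (u,s,v), (u,w,t), (x,u,s), (x,u,w), (x,v,t).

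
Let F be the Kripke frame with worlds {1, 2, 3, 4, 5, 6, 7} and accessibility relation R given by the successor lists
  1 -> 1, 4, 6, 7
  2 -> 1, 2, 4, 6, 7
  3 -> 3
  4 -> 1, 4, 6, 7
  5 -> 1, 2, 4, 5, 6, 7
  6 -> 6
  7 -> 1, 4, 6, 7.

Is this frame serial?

Serial: yes — every world has a successor (e.g. 1 R 1).

Yes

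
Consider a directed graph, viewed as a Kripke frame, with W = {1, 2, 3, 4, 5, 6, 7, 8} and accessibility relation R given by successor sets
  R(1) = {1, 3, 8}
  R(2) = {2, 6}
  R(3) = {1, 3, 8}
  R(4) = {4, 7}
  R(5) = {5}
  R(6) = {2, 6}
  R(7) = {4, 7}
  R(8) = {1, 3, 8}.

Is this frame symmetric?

Yes

Symmetric: yes — every pair in R has its reverse in R.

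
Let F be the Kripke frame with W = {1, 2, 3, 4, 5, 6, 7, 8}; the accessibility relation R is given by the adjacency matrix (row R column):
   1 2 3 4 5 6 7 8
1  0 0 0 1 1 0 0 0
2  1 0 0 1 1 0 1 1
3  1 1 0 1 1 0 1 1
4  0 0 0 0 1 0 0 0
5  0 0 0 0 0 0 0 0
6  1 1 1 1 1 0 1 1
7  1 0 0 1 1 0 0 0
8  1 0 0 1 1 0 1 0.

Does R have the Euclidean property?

No

Euclidean: no — 1 R 5 and 1 R 4, but not 5 R 4.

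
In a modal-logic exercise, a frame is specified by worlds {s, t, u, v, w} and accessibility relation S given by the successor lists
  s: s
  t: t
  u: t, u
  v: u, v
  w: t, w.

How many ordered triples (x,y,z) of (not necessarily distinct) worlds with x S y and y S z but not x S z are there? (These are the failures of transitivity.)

Enumerating: (v,u,t).

1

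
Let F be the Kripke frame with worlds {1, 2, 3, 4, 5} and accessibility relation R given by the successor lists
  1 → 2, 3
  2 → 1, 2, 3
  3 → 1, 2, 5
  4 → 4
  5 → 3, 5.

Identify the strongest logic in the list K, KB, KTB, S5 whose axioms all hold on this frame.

KB

Symmetric (axiom B): yes — every pair in R has its reverse in R.
Reflexive (axiom T): no — 1 is not related to itself.
Euclidean (axiom 5): no — 3 R 1 and 3 R 5, but not 1 R 5.
So F validates K, KB; KTB would additionally require R to be reflexive. The strongest is KB.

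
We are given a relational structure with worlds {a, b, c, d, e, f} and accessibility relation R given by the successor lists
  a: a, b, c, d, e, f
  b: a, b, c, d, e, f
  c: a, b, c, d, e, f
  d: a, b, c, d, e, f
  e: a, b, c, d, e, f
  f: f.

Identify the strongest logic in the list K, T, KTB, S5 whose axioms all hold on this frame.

Reflexive (axiom T): yes — every world is R-related to itself.
Symmetric (axiom B): no — a R f but not f R a.
Euclidean (axiom 5): no — a R f and a R b, but not f R b.
So F validates K, T; KTB would additionally require R to be symmetric. The strongest is T.

T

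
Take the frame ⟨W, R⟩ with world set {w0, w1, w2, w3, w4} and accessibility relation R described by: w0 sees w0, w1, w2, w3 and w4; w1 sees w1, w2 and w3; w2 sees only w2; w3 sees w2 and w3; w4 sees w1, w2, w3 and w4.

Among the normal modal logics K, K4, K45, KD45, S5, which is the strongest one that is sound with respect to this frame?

Transitive (axiom 4): yes — every two-step R-path is closed by a direct edge.
Euclidean (axiom 5): no — w0 R w1 and w0 R w4, but not w1 R w4.
Serial (axiom D): yes — every world has a successor (e.g. w0 R w0).
Reflexive (axiom T): yes — every world is R-related to itself.
So F validates K, K4; K45 would additionally require R to be Euclidean. The strongest is K4.

K4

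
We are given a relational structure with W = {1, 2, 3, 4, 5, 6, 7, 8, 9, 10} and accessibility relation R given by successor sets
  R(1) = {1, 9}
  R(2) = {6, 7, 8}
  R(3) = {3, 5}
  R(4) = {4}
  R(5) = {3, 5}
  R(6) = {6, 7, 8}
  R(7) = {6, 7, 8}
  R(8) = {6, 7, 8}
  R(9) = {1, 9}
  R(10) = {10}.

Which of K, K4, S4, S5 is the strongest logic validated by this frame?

Transitive (axiom 4): yes — every two-step R-path is closed by a direct edge.
Reflexive (axiom T): no — 2 is not related to itself.
Euclidean (axiom 5): yes — any two successors of a common world are R-related.
So F validates K, K4; S4 would additionally require R to be reflexive. The strongest is K4.

K4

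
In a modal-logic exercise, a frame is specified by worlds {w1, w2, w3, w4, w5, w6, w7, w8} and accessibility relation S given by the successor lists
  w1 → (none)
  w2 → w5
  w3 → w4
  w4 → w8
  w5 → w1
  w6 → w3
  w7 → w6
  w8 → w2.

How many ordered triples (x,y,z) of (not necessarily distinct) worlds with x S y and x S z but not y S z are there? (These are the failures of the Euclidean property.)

Enumerating: (w2,w5,w5), (w3,w4,w4), (w4,w8,w8), (w5,w1,w1), (w6,w3,w3), (w7,w6,w6), (w8,w2,w2).

7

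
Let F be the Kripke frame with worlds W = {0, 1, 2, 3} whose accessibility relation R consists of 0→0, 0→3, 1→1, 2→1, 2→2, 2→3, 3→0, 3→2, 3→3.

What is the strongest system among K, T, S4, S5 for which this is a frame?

T

Reflexive (axiom T): yes — every world is R-related to itself.
Transitive (axiom 4): no — 0 R 3 and 3 R 2, but not 0 R 2.
Euclidean (axiom 5): no — 2 R 1 and 2 R 3, but not 1 R 3.
So F validates K, T; S4 would additionally require R to be transitive. The strongest is T.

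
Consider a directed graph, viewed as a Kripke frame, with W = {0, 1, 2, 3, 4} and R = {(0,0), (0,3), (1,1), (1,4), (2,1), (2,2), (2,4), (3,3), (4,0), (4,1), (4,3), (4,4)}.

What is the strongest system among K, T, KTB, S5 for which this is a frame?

Reflexive (axiom T): yes — every world is R-related to itself.
Symmetric (axiom B): no — 0 R 3 but not 3 R 0.
Euclidean (axiom 5): no — 4 R 0 and 4 R 1, but not 0 R 1.
So F validates K, T; KTB would additionally require R to be symmetric. The strongest is T.

T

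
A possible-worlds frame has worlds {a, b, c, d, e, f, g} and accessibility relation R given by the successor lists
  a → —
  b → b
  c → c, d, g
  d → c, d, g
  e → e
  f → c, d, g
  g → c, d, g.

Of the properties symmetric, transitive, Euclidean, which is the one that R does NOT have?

Symmetric: no — f R c but not c R f.
Transitive: yes — every two-step R-path is closed by a direct edge.
Euclidean: yes — any two successors of a common world are R-related.
Only symmetric fails.

symmetric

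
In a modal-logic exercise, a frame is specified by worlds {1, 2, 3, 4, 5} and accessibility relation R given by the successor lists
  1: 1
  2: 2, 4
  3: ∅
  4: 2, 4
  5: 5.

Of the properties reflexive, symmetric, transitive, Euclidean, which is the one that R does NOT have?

Reflexive: no — 3 is not related to itself.
Symmetric: yes — every pair in R has its reverse in R.
Transitive: yes — every two-step R-path is closed by a direct edge.
Euclidean: yes — any two successors of a common world are R-related.
Only reflexive fails.

reflexive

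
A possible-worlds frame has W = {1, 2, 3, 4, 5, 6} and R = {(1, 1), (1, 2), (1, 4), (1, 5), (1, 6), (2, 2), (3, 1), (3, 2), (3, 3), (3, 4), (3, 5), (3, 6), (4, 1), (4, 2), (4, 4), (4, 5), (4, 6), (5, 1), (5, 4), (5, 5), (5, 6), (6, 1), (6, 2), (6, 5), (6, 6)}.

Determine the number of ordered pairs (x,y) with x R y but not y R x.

9

Enumerating: (1,2), (3,1), (3,2), (3,4), (3,5), (3,6), (4,2), (4,6), (6,2).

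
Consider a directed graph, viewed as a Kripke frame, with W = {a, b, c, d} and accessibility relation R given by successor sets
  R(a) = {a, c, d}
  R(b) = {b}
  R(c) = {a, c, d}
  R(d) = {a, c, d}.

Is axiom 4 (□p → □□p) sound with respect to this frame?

The schema 4 characterises exactly the transitive frames.
Transitive: yes — every two-step R-path is closed by a direct edge.

Yes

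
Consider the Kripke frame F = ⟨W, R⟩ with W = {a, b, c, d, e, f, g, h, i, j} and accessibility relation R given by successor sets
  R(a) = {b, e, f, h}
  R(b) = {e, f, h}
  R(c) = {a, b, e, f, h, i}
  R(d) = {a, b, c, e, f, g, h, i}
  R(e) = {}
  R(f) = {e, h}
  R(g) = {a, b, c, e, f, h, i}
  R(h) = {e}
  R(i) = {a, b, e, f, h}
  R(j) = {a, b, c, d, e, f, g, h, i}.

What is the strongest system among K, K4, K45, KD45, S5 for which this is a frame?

K4

Transitive (axiom 4): yes — every two-step R-path is closed by a direct edge.
Euclidean (axiom 5): no — a R e and a R b, but not e R b.
Serial (axiom D): no — e has no R-successor.
Reflexive (axiom T): no — a is not related to itself.
So F validates K, K4; K45 would additionally require R to be Euclidean. The strongest is K4.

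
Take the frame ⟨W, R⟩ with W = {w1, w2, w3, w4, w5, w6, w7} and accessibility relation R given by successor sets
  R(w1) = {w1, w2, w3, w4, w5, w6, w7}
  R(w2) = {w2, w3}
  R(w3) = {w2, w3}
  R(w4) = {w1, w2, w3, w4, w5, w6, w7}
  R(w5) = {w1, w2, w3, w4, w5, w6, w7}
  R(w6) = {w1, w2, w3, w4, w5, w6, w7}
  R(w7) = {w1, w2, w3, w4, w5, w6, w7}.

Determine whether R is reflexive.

Reflexive: yes — every world is R-related to itself.

Yes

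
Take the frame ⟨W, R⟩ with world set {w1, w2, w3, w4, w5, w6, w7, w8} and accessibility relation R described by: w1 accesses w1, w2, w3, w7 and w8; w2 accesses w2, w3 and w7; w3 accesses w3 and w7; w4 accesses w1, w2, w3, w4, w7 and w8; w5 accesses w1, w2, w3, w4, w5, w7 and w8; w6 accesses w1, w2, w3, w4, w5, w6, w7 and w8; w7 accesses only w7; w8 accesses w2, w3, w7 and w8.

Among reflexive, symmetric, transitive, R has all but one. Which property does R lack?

symmetric

Reflexive: yes — every world is R-related to itself.
Symmetric: no — w1 R w2 but not w2 R w1.
Transitive: yes — every two-step R-path is closed by a direct edge.
Only symmetric fails.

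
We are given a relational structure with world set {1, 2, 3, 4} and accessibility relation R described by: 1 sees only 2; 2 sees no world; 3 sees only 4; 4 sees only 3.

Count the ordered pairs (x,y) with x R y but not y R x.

1

Enumerating: (1,2).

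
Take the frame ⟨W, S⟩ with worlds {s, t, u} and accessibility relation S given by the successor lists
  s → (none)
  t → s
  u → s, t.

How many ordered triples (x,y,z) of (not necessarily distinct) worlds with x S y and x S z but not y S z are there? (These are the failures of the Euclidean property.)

Enumerating: (t,s,s), (u,s,s), (u,s,t), (u,t,t).

4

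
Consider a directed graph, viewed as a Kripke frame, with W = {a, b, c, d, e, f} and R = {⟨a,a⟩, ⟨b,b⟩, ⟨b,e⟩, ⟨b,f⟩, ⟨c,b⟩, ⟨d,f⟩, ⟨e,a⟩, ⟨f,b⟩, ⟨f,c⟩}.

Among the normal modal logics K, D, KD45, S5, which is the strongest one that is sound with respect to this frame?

Serial (axiom D): yes — every world has a successor (e.g. a R a).
Euclidean (axiom 5): no — b R e and b R f, but not e R f.
Transitive (axiom 4): no — b R e and e R a, but not b R a.
Reflexive (axiom T): no — c is not related to itself.
So F validates K, D; KD45 would additionally require R to be Euclidean and transitive. The strongest is D.

D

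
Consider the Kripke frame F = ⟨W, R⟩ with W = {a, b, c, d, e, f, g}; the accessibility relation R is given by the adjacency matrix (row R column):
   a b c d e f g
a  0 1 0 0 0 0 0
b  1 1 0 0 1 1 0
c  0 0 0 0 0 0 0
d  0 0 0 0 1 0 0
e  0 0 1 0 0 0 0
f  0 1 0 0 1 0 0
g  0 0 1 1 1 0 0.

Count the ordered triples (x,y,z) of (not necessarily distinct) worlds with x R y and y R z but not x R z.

8

Enumerating: (a,b,a), (a,b,e), (a,b,f), (b,e,c), (d,e,c), (f,b,a), (f,b,f), (f,e,c).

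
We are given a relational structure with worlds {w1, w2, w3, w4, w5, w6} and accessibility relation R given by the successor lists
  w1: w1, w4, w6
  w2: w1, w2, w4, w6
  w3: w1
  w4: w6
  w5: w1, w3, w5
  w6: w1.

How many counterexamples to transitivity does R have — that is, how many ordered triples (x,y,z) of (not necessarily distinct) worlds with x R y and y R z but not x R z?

Enumerating: (w3,w1,w4), (w3,w1,w6), (w4,w6,w1), (w5,w1,w4), (w5,w1,w6), (w6,w1,w4), (w6,w1,w6).

7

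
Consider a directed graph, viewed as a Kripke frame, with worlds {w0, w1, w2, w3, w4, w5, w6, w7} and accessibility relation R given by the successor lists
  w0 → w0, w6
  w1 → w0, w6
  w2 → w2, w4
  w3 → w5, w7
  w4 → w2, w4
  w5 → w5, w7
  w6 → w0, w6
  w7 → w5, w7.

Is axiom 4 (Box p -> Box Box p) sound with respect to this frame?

The schema 4 characterises exactly the transitive frames.
Transitive: yes — every two-step R-path is closed by a direct edge.

Yes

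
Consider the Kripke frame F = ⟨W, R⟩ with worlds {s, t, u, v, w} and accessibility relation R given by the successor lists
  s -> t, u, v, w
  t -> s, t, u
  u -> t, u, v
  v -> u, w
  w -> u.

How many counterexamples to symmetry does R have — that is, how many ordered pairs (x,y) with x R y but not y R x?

Enumerating: (s,u), (s,v), (s,w), (v,w), (w,u).

5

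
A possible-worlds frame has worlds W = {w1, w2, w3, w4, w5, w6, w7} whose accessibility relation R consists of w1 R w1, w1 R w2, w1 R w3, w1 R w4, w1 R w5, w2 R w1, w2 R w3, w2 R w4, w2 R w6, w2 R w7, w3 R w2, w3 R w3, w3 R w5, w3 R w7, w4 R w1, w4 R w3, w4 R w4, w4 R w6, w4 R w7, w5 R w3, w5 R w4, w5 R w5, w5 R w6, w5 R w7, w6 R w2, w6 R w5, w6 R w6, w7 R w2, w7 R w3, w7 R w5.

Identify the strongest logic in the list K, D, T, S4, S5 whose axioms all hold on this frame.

Serial (axiom D): yes — every world has a successor (e.g. w1 R w1).
Reflexive (axiom T): no — w2 is not related to itself.
Transitive (axiom 4): no — w1 R w2 and w2 R w6, but not w1 R w6.
Euclidean (axiom 5): no — w1 R w2 and w1 R w5, but not w2 R w5.
So F validates K, D; T would additionally require R to be reflexive. The strongest is D.

D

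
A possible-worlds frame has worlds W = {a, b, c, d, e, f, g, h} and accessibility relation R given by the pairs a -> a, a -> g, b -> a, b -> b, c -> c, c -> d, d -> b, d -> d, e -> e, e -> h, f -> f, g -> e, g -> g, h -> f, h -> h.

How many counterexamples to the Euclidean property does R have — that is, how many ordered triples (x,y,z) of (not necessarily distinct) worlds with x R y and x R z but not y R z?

7

Enumerating: (a,g,a), (b,a,b), (c,d,c), (d,b,d), (e,h,e), (g,e,g), (h,f,h).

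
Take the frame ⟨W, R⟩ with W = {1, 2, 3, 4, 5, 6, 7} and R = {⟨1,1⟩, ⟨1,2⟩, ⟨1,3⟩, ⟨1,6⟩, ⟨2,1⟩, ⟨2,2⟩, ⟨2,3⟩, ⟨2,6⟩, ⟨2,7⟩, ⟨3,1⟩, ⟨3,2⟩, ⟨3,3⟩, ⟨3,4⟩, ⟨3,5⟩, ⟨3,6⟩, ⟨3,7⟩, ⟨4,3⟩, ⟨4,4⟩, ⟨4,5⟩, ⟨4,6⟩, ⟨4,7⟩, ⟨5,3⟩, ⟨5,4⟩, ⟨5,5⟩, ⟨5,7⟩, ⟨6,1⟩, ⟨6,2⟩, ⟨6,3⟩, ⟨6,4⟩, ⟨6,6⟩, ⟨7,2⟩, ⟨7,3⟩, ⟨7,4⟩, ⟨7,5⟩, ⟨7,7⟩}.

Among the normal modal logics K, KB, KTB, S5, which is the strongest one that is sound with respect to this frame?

Symmetric (axiom B): yes — every pair in R has its reverse in R.
Reflexive (axiom T): yes — every world is R-related to itself.
Euclidean (axiom 5): no — 2 R 1 and 2 R 7, but not 1 R 7.
So F validates K, KB, KTB; S5 would additionally require R to be Euclidean. The strongest is KTB.

KTB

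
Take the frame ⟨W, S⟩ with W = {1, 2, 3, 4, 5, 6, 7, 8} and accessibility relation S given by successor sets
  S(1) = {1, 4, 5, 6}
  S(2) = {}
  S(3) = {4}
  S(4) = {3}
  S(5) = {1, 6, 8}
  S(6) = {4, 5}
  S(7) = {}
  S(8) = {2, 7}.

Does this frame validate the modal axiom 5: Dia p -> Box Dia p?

No

By correspondence theory, 5 is valid on a frame iff S is Euclidean.
Euclidean: no — 1 S 4 and 1 S 5, but not 4 S 5.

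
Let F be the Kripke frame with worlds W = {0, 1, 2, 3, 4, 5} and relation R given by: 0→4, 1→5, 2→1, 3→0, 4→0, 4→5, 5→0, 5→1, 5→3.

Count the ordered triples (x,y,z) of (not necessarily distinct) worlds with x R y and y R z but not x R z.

12

Enumerating: (0,4,0), (0,4,5), (1,5,0), (1,5,1), (1,5,3), (2,1,5), (3,0,4), (4,0,4), (4,5,1), (4,5,3), (5,0,4), (5,1,5).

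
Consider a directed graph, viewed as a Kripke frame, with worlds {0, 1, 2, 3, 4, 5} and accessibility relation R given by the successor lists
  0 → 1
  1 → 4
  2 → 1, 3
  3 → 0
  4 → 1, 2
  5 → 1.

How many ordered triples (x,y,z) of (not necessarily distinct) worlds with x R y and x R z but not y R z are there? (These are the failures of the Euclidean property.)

Enumerating: (0,1,1), (1,4,4), (2,1,1), (2,1,3), (2,3,1), (2,3,3), (3,0,0), (4,1,1), (4,1,2), (4,2,2), (5,1,1).

11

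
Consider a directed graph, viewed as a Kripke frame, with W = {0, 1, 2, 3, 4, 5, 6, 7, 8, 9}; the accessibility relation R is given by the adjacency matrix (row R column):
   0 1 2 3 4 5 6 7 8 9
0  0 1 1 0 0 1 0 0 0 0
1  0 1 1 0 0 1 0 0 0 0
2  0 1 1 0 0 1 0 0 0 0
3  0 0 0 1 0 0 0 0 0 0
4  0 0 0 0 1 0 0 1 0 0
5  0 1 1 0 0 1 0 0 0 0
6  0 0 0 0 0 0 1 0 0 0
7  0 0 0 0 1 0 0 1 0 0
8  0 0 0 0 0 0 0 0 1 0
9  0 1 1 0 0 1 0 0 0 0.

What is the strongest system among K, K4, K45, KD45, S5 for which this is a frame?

KD45

Transitive (axiom 4): yes — every two-step R-path is closed by a direct edge.
Euclidean (axiom 5): yes — any two successors of a common world are R-related.
Serial (axiom D): yes — every world has a successor (e.g. 0 R 1).
Reflexive (axiom T): no — 0 is not related to itself.
So F validates K, K4, K45, KD45; S5 would additionally require R to be reflexive. The strongest is KD45.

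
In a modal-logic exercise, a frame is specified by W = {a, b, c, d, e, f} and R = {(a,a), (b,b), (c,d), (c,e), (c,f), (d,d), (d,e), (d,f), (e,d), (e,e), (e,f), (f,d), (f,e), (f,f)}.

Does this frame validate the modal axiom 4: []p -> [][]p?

The schema 4 characterises exactly the transitive frames.
Transitive: yes — every two-step R-path is closed by a direct edge.

Yes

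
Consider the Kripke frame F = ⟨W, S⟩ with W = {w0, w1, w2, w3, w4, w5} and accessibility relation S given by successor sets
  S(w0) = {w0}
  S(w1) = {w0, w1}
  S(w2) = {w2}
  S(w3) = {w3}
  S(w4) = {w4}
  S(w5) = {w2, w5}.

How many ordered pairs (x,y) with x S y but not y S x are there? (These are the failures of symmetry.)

2

Enumerating: (w1,w0), (w5,w2).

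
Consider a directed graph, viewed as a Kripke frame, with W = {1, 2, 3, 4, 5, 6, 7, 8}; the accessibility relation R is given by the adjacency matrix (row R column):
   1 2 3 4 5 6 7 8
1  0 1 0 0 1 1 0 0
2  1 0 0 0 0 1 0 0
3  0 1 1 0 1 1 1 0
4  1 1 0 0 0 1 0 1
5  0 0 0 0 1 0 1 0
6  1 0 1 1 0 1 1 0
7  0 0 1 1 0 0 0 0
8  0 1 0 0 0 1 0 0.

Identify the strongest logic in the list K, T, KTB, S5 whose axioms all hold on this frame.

Reflexive (axiom T): no — 1 is not related to itself.
Symmetric (axiom B): no — 1 R 5 but not 5 R 1.
Euclidean (axiom 5): no — 1 R 2 and 1 R 5, but not 2 R 5.
So F validates K; T would additionally require R to be reflexive. The strongest is K.

K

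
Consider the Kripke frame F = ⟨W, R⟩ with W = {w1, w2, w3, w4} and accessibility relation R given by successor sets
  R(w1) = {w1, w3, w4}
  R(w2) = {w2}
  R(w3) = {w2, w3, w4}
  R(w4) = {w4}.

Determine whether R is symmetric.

No

Symmetric: no — w1 R w3 but not w3 R w1.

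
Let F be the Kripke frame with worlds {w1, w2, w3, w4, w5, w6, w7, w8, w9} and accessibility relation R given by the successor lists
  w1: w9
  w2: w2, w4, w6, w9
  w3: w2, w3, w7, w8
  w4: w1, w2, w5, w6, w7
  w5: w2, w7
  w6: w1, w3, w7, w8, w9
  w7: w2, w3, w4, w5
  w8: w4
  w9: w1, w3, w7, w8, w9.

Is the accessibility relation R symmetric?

Symmetric: no — w2 R w6 but not w6 R w2.

No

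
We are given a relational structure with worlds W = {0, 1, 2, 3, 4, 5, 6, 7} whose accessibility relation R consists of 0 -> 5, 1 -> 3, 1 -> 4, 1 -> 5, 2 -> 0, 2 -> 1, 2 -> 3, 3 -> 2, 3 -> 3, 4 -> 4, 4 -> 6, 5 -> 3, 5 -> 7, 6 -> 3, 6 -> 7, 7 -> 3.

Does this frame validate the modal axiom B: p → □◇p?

The schema B characterises exactly the symmetric frames.
Symmetric: no — 0 R 5 but not 5 R 0.

No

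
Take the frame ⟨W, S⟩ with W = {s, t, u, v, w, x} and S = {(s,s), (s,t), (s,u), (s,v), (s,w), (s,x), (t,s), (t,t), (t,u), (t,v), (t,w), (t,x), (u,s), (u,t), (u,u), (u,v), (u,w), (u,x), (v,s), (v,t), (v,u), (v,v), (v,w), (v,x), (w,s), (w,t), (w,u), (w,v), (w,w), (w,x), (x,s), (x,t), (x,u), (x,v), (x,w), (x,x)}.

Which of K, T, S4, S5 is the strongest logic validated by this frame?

Reflexive (axiom T): yes — every world is S-related to itself.
Transitive (axiom 4): yes — every two-step S-path is closed by a direct edge.
Euclidean (axiom 5): yes — any two successors of a common world are S-related.
So F validates K, T, S4, S5. The strongest is S5.

S5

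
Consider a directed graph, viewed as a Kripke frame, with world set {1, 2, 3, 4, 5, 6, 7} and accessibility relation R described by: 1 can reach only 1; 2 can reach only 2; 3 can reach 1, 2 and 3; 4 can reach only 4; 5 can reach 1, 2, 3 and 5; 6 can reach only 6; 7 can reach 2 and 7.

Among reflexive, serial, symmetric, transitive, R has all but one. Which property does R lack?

Reflexive: yes — every world is R-related to itself.
Serial: yes — every world has a successor (e.g. 1 R 1).
Symmetric: no — 3 R 1 but not 1 R 3.
Transitive: yes — every two-step R-path is closed by a direct edge.
Only symmetric fails.

symmetric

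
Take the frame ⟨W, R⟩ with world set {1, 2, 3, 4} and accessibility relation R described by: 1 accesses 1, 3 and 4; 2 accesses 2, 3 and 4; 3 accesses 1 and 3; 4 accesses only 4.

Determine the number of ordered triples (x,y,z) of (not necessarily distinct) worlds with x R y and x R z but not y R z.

7

Enumerating: (1,3,4), (1,4,1), (1,4,3), (2,3,2), (2,3,4), (2,4,2), (2,4,3).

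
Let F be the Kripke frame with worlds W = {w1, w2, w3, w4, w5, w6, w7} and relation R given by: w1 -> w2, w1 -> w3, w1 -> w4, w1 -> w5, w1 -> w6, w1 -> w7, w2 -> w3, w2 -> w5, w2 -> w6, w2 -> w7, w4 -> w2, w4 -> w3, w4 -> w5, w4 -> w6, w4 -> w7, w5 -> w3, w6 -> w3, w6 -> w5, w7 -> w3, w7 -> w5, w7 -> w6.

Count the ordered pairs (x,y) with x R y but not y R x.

Enumerating: (w1,w2), (w1,w3), (w1,w4), (w1,w5), (w1,w6), (w1,w7), (w2,w3), (w2,w5), (w2,w6), (w2,w7), (w4,w2), (w4,w3), … and 9 more.
Total: 21.

21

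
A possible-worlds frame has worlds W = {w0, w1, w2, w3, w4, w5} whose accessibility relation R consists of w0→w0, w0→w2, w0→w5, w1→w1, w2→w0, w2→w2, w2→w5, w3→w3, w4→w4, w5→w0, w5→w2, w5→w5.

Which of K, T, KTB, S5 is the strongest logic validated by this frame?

S5

Reflexive (axiom T): yes — every world is R-related to itself.
Symmetric (axiom B): yes — every pair in R has its reverse in R.
Euclidean (axiom 5): yes — any two successors of a common world are R-related.
So F validates K, T, KTB, S5. The strongest is S5.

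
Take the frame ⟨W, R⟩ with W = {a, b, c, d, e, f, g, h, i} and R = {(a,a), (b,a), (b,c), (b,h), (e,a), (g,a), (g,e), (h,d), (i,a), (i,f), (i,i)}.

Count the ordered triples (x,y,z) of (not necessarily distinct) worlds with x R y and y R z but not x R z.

1

Enumerating: (b,h,d).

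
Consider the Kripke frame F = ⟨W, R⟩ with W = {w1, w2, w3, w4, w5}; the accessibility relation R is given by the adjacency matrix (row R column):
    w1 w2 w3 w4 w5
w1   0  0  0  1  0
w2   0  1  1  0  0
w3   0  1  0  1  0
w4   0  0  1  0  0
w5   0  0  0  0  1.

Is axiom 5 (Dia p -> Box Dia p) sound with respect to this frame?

Axiom 5 corresponds to the accessibility relation being Euclidean.
Euclidean: no — w3 R w2 and w3 R w4, but not w2 R w4.

No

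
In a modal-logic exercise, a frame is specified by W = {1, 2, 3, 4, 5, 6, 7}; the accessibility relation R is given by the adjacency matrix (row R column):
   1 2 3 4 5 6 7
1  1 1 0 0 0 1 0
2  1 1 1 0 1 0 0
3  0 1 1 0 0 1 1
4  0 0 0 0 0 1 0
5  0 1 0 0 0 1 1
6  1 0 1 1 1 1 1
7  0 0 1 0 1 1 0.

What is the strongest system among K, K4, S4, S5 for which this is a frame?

K

Transitive (axiom 4): no — 1 R 2 and 2 R 3, but not 1 R 3.
Reflexive (axiom T): no — 4 is not related to itself.
Euclidean (axiom 5): no — 1 R 2 and 1 R 6, but not 2 R 6.
So F validates K; K4 would additionally require R to be transitive. The strongest is K.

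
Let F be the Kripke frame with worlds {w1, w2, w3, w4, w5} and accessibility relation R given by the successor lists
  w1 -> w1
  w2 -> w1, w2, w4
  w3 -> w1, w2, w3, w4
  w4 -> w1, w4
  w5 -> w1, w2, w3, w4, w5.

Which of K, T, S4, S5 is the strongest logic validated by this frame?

Reflexive (axiom T): yes — every world is R-related to itself.
Transitive (axiom 4): yes — every two-step R-path is closed by a direct edge.
Euclidean (axiom 5): no — w2 R w1 and w2 R w4, but not w1 R w4.
So F validates K, T, S4; S5 would additionally require R to be Euclidean. The strongest is S4.

S4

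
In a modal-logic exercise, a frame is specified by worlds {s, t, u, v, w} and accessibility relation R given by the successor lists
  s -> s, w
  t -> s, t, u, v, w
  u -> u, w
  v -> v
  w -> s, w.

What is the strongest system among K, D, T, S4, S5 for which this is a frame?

Serial (axiom D): yes — every world has a successor (e.g. s R s).
Reflexive (axiom T): yes — every world is R-related to itself.
Transitive (axiom 4): no — u R w and w R s, but not u R s.
Euclidean (axiom 5): no — t R s and t R u, but not s R u.
So F validates K, D, T; S4 would additionally require R to be transitive. The strongest is T.

T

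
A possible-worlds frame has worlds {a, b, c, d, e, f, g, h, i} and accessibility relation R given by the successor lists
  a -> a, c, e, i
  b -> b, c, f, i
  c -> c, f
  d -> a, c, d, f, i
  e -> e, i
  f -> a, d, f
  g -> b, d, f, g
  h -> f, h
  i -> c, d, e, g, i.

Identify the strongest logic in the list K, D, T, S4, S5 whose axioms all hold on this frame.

T

Serial (axiom D): yes — every world has a successor (e.g. a R a).
Reflexive (axiom T): yes — every world is R-related to itself.
Transitive (axiom 4): no — a R c and c R f, but not a R f.
Euclidean (axiom 5): no — a R c and a R e, but not c R e.
So F validates K, D, T; S4 would additionally require R to be transitive. The strongest is T.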